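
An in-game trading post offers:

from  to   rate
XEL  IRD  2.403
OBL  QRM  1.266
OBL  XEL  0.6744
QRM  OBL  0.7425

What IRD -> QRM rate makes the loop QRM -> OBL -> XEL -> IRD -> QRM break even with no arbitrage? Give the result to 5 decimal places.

Known legs of the cycle: 0.7425 × 0.6744 × 2.403 = 1.203283026
For no arbitrage the full-cycle product must be 1, so the missing rate is 1 / 1.203283026 ≈ 0.8310597.

0.83106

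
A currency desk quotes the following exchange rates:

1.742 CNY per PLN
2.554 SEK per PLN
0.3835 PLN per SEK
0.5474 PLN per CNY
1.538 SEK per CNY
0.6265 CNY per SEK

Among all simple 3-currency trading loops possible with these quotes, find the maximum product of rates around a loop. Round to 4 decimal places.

1.0275

SEK→PLN→CNY→SEK: 0.3835 × 1.742 × 1.538 = 1.02747
SEK→CNY→PLN→SEK: 0.6265 × 0.5474 × 2.554 = 0.87588
Maximum is SEK→PLN→CNY→SEK at 1.0275; arbitrage exists.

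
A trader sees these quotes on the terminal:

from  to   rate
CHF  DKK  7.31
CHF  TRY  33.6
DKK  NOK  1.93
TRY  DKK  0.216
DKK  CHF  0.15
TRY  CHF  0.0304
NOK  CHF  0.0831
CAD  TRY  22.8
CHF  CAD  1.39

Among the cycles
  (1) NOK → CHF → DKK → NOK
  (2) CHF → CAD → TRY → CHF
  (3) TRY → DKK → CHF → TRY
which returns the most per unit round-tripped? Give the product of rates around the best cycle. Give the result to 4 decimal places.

1.1724

(1) 0.0831 × 7.31 × 1.93 = 1.17240
(2) 1.39 × 22.8 × 0.0304 = 0.96344
(3) 0.216 × 0.15 × 33.6 = 1.08864
Highest is cycle (1) at 1.1724 (>1, arbitrage).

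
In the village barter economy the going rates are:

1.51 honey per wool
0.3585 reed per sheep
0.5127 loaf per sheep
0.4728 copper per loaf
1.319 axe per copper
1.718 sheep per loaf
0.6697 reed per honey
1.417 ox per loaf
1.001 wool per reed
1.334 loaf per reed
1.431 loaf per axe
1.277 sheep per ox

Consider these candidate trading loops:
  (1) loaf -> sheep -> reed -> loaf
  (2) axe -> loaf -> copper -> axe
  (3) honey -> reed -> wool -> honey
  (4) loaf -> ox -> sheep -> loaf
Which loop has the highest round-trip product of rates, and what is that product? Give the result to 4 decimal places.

1.0123

(1) 1.718 × 0.3585 × 1.334 = 0.82161
(2) 1.431 × 0.4728 × 1.319 = 0.89240
(3) 0.6697 × 1.001 × 1.51 = 1.01226
(4) 1.417 × 1.277 × 0.5127 = 0.92774
Highest is cycle (3) at 1.0123 (>1, arbitrage).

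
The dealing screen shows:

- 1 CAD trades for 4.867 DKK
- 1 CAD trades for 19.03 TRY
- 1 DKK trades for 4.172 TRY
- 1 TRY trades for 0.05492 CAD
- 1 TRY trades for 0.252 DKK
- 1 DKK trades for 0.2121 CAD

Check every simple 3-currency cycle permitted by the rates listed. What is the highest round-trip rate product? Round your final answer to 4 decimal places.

1.1152

CAD→DKK→TRY→CAD: 4.867 × 4.172 × 0.05492 = 1.11516
CAD→TRY→DKK→CAD: 19.03 × 0.252 × 0.2121 = 1.01714
Maximum is CAD→DKK→TRY→CAD at 1.1152; arbitrage exists.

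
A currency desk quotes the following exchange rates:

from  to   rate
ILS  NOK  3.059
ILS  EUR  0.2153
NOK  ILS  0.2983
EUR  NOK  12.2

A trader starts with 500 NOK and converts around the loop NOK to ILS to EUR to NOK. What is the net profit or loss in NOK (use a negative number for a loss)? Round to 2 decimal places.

-108.23

500 NOK × 0.2983 = 149.15 ILS
149.15 ILS × 0.2153 = 32.111995 EUR
32.111995 EUR × 12.2 = 391.766339 NOK
Net change: 391.766339 − 500 = -108.233661 NOK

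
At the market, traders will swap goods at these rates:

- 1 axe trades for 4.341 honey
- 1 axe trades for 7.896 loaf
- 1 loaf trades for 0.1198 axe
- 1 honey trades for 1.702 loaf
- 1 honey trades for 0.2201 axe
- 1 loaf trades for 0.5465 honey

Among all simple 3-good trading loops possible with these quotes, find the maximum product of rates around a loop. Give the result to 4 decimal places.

axe→loaf→honey→axe: 7.896 × 0.5465 × 0.2201 = 0.94977
axe→honey→loaf→axe: 4.341 × 1.702 × 0.1198 = 0.88513
Maximum is axe→loaf→honey→axe at 0.9498; no arbitrage — every cycle loses value.

0.9498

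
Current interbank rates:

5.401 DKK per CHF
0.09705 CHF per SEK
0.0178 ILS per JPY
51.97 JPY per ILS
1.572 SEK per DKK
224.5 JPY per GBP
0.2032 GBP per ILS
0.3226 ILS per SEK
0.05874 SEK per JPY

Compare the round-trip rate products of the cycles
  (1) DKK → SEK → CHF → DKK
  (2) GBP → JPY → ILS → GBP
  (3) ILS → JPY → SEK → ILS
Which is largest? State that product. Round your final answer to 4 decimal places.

0.9848

(1) 1.572 × 0.09705 × 5.401 = 0.82399
(2) 224.5 × 0.0178 × 0.2032 = 0.81201
(3) 51.97 × 0.05874 × 0.3226 = 0.98481
Highest is cycle (3) at 0.9848 (≤1, no arbitrage).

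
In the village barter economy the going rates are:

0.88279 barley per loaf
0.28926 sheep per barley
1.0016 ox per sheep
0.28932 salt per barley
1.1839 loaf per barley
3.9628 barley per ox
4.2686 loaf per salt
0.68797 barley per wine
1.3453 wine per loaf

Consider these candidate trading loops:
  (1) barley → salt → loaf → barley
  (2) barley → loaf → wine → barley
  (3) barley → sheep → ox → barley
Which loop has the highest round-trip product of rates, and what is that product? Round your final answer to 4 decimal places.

(1) 0.28932 × 4.2686 × 0.88279 = 1.09024
(2) 1.1839 × 1.3453 × 0.68797 = 1.09573
(3) 0.28926 × 1.0016 × 3.9628 = 1.14811
Highest is cycle (3) at 1.1481 (>1, arbitrage).

1.1481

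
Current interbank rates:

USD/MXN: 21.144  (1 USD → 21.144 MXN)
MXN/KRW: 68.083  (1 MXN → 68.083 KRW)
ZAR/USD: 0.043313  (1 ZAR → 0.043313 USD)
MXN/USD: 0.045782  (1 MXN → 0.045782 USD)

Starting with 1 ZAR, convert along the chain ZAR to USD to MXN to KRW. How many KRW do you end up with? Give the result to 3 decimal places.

62.351

1 ZAR × 0.043313 = 0.043313 USD
0.043313 USD × 21.144 = 0.915810072 MXN
0.915810072 MXN × 68.083 = 62.351097131976 KRW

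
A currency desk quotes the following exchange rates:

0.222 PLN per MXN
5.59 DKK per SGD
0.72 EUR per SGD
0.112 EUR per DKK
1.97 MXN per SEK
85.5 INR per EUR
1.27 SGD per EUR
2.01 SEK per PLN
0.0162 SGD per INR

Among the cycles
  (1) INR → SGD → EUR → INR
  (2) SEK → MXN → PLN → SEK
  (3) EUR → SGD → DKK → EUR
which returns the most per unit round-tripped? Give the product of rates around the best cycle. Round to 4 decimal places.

(1) 0.0162 × 0.72 × 85.5 = 0.99727
(2) 1.97 × 0.222 × 2.01 = 0.87905
(3) 1.27 × 5.59 × 0.112 = 0.79512
Highest is cycle (1) at 0.9973 (≤1, no arbitrage).

0.9973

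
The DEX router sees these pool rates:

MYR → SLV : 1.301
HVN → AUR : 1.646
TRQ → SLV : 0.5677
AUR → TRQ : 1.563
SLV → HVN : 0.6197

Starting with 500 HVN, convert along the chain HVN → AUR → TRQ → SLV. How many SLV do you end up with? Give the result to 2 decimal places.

500 HVN × 1.646 = 823 AUR
823 AUR × 1.563 = 1286.349 TRQ
1286.349 TRQ × 0.5677 = 730.2603273 SLV

730.26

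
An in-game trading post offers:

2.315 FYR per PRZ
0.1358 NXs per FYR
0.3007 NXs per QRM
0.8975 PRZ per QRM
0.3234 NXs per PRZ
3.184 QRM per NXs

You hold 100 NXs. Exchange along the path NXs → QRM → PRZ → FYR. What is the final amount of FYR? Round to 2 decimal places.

661.54

100 NXs × 3.184 = 318.4 QRM
318.4 QRM × 0.8975 = 285.764 PRZ
285.764 PRZ × 2.315 = 661.54366 FYR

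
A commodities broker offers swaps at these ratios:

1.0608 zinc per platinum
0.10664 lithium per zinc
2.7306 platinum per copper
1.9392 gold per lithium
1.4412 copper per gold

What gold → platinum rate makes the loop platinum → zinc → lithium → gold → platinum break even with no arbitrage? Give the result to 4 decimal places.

Known legs of the cycle: 1.0608 × 0.10664 × 1.9392 = 0.2193695023104
For no arbitrage the full-cycle product must be 1, so the missing rate is 1 / 0.2193695023104 ≈ 4.558519.

4.5585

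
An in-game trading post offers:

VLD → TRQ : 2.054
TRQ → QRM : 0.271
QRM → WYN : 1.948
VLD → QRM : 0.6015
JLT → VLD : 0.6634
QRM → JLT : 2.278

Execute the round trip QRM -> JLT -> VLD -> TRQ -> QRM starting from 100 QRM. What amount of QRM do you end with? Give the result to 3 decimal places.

100 QRM × 2.278 = 227.8 JLT
227.8 JLT × 0.6634 = 151.12252 VLD
151.12252 VLD × 2.054 = 310.40565608 TRQ
310.40565608 TRQ × 0.271 = 84.11993279768 QRM

84.120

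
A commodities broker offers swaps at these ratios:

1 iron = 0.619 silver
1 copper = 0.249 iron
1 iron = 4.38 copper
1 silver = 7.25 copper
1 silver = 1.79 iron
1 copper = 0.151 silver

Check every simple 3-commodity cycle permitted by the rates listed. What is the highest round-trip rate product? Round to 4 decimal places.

copper→silver→iron→copper: 0.151 × 1.79 × 4.38 = 1.18387
copper→iron→silver→copper: 0.249 × 0.619 × 7.25 = 1.11745
Maximum is copper→silver→iron→copper at 1.1839; arbitrage exists.

1.1839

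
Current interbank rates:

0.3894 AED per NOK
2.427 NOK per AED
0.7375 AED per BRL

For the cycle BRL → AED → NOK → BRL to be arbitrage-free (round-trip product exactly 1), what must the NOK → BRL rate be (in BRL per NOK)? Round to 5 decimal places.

Known legs of the cycle: 0.7375 × 2.427 = 1.7899125
For no arbitrage the full-cycle product must be 1, so the missing rate is 1 / 1.7899125 ≈ 0.5586865.

0.55869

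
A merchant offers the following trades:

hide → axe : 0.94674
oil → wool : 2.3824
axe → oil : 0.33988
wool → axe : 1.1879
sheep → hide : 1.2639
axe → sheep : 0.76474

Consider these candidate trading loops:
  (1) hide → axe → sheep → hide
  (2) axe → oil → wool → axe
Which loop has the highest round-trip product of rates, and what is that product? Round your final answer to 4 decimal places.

0.9619

(1) 0.94674 × 0.76474 × 1.2639 = 0.91508
(2) 0.33988 × 2.3824 × 1.1879 = 0.96188
Highest is cycle (2) at 0.9619 (≤1, no arbitrage).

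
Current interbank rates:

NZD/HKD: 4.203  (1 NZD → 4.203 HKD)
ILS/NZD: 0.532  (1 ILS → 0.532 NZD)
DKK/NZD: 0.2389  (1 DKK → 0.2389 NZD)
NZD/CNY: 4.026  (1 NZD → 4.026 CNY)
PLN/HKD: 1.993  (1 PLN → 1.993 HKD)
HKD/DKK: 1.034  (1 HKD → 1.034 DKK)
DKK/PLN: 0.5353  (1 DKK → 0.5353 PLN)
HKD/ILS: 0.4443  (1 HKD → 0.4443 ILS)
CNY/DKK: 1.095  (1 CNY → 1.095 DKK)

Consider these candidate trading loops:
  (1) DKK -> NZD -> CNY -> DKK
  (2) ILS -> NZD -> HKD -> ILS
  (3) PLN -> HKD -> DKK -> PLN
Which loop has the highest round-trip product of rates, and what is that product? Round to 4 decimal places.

(1) 0.2389 × 4.026 × 1.095 = 1.05318
(2) 0.532 × 4.203 × 0.4443 = 0.99345
(3) 1.993 × 1.034 × 0.5353 = 1.10313
Highest is cycle (3) at 1.1031 (>1, arbitrage).

1.1031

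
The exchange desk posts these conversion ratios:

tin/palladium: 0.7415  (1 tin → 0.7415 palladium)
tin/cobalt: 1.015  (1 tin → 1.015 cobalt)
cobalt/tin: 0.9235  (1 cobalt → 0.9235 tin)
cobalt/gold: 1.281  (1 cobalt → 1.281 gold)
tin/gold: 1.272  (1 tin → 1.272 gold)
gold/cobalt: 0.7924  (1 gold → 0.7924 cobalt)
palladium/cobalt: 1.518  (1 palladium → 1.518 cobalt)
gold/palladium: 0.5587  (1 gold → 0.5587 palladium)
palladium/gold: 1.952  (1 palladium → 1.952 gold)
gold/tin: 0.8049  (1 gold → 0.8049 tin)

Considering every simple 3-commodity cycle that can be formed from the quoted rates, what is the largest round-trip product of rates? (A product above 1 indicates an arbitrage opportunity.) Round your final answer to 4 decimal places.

palladium→gold→tin→palladium: 1.952 × 0.8049 × 0.7415 = 1.16502
cobalt→gold→palladium→cobalt: 1.281 × 0.5587 × 1.518 = 1.08642
cobalt→gold→tin→cobalt: 1.281 × 0.8049 × 1.015 = 1.04654
cobalt→tin→palladium→cobalt: 0.9235 × 0.7415 × 1.518 = 1.03949
cobalt→tin→gold→cobalt: 0.9235 × 1.272 × 0.7924 = 0.93083
Maximum is palladium→gold→tin→palladium at 1.1650; arbitrage exists.

1.1650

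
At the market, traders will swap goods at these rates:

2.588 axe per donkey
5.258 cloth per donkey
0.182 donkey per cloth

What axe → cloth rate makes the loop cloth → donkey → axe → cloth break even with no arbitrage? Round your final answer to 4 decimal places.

Known legs of the cycle: 0.182 × 2.588 = 0.471016
For no arbitrage the full-cycle product must be 1, so the missing rate is 1 / 0.471016 ≈ 2.123070.

2.1231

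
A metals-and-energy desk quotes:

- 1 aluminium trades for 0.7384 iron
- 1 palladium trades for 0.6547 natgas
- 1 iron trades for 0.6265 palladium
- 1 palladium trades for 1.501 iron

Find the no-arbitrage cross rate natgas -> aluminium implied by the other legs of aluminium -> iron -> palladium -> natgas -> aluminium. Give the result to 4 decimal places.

3.3018

Known legs of the cycle: 0.7384 × 0.6265 × 0.6547 = 0.30286919572
For no arbitrage the full-cycle product must be 1, so the missing rate is 1 / 0.30286919572 ≈ 3.301755.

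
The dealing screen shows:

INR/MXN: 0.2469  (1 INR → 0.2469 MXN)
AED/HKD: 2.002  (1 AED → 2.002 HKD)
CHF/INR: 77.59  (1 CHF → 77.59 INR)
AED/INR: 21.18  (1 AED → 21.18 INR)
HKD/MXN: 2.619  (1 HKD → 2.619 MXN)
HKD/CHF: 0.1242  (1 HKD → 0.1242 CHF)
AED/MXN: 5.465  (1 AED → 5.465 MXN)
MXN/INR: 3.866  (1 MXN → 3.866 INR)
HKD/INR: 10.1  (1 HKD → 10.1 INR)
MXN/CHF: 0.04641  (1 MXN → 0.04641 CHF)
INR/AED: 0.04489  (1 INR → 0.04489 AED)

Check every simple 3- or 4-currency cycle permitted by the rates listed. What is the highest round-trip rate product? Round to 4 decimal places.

0.9484

AED→MXN→INR→AED: 5.465 × 3.866 × 0.04489 = 0.94842
HKD→MXN→INR→AED→HKD: 2.619 × 3.866 × 0.04489 × 2.002 = 0.90994
HKD→INR→AED→HKD: 10.1 × 0.04489 × 2.002 = 0.90768
MXN→CHF→INR→MXN: 0.04641 × 77.59 × 0.2469 = 0.88908
AED→MXN→CHF→INR→AED: 5.465 × 0.04641 × 77.59 × 0.04489 = 0.88340
HKD→CHF→INR→AED→HKD: 0.1242 × 77.59 × 0.04489 × 2.002 = 0.86605
Maximum is AED→MXN→INR→AED at 0.9484; no arbitrage — every cycle loses value.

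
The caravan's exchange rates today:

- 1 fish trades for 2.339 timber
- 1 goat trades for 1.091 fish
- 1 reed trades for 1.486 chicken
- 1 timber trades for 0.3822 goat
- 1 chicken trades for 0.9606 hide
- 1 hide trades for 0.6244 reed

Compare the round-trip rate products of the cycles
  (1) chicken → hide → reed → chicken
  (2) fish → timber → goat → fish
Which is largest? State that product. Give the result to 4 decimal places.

0.9753

(1) 0.9606 × 0.6244 × 1.486 = 0.89130
(2) 2.339 × 0.3822 × 1.091 = 0.97532
Highest is cycle (2) at 0.9753 (≤1, no arbitrage).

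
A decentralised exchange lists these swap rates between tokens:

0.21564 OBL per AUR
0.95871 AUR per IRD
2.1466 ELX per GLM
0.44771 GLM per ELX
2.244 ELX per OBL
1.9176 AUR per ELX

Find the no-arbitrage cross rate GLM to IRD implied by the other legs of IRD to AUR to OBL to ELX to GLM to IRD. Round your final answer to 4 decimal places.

Known legs of the cycle: 0.95871 × 0.21564 × 2.244 × 0.44771 = 0.207699871558622256
For no arbitrage the full-cycle product must be 1, so the missing rate is 1 / 0.207699871558622256 ≈ 4.814639.

4.8146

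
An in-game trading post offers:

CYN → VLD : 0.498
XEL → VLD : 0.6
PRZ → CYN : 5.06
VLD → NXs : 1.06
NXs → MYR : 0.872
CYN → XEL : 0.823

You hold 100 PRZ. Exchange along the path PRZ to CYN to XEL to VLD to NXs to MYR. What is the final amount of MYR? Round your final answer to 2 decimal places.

230.95

100 PRZ × 5.06 = 506 CYN
506 CYN × 0.823 = 416.438 XEL
416.438 XEL × 0.6 = 249.8628 VLD
249.8628 VLD × 1.06 = 264.854568 NXs
264.854568 NXs × 0.872 = 230.953183296 MYR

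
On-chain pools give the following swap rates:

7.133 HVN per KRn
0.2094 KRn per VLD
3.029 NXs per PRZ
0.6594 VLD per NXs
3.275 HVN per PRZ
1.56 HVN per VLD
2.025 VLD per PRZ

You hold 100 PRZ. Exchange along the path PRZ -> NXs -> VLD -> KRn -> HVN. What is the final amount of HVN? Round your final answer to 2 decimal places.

298.33

100 PRZ × 3.029 = 302.9 NXs
302.9 NXs × 0.6594 = 199.73226 VLD
199.73226 VLD × 0.2094 = 41.823935244 KRn
41.823935244 KRn × 7.133 = 298.330130095452 HVN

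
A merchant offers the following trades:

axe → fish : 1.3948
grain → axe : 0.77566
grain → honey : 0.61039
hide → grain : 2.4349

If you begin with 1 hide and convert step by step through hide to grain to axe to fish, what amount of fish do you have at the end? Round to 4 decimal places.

2.6343

1 hide × 2.4349 = 2.4349 grain
2.4349 grain × 0.77566 = 1.888654534 axe
1.888654534 axe × 1.3948 = 2.6342953440232 fish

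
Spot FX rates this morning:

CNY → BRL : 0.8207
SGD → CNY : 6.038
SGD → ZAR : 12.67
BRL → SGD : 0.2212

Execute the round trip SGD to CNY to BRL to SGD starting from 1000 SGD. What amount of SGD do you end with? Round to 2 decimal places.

1096.13

1000 SGD × 6.038 = 6038 CNY
6038 CNY × 0.8207 = 4955.3866 BRL
4955.3866 BRL × 0.2212 = 1096.13151592 SGD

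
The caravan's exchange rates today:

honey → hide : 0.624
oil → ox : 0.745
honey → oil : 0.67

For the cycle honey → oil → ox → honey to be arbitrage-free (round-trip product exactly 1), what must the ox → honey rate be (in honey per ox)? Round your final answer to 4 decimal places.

2.0034

Known legs of the cycle: 0.67 × 0.745 = 0.49915
For no arbitrage the full-cycle product must be 1, so the missing rate is 1 / 0.49915 ≈ 2.003406.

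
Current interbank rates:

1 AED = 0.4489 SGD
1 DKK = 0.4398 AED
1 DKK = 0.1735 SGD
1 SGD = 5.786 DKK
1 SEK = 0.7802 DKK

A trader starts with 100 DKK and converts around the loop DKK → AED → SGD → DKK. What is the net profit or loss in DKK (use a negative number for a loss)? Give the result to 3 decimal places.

100 DKK × 0.4398 = 43.98 AED
43.98 AED × 0.4489 = 19.742622 SGD
19.742622 SGD × 5.786 = 114.230810892 DKK
Net change: 114.230810892 − 100 = 14.230810892 DKK

14.231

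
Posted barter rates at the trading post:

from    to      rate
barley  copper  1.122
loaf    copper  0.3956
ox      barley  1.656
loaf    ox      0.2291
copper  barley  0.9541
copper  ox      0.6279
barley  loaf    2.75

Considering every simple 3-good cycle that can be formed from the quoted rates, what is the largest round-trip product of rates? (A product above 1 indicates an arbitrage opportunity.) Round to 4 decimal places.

1.1667

barley→copper→ox→barley: 1.122 × 0.6279 × 1.656 = 1.16666
barley→loaf→ox→barley: 2.75 × 0.2291 × 1.656 = 1.04332
barley→loaf→copper→barley: 2.75 × 0.3956 × 0.9541 = 1.03797
Maximum is barley→copper→ox→barley at 1.1667; arbitrage exists.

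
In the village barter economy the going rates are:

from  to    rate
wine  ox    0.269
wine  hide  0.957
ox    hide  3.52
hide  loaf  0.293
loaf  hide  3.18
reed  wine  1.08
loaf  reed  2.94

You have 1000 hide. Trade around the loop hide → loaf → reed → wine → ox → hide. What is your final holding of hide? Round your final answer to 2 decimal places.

880.91

1000 hide × 0.293 = 293 loaf
293 loaf × 2.94 = 861.42 reed
861.42 reed × 1.08 = 930.3336 wine
930.3336 wine × 0.269 = 250.2597384 ox
250.2597384 ox × 3.52 = 880.914279168 hide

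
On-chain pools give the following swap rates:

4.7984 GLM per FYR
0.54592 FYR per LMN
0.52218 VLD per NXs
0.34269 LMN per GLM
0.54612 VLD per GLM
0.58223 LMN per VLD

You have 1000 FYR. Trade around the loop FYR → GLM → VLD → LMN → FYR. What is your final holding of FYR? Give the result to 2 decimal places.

1000 FYR × 4.7984 = 4798.4 GLM
4798.4 GLM × 0.54612 = 2620.502208 VLD
2620.502208 VLD × 0.58223 = 1525.73500056384 LMN
1525.73500056384 LMN × 0.54592 = 832.9292515078115328 FYR

832.93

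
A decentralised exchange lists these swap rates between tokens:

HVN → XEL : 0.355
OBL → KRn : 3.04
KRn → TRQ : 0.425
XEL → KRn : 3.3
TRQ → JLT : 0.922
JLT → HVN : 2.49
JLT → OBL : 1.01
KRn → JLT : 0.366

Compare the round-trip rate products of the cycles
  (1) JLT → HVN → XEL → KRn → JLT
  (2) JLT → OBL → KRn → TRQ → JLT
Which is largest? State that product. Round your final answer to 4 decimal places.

(1) 2.49 × 0.355 × 3.3 × 0.366 = 1.06763
(2) 1.01 × 3.04 × 0.425 × 0.922 = 1.20314
Highest is cycle (2) at 1.2031 (>1, arbitrage).

1.2031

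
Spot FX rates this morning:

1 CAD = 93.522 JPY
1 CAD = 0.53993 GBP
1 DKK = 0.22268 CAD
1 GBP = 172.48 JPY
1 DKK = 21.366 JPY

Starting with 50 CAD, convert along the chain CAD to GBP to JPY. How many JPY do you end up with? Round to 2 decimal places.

50 CAD × 0.53993 = 26.9965 GBP
26.9965 GBP × 172.48 = 4656.35632 JPY

4656.36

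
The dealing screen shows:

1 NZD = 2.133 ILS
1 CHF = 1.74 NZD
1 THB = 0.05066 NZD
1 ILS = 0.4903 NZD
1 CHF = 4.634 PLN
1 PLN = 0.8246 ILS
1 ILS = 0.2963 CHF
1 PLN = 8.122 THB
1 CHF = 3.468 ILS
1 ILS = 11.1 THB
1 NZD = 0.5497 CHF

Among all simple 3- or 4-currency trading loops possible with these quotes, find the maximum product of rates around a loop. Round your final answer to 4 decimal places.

1.1994

ILS→THB→NZD→ILS: 11.1 × 0.05066 × 2.133 = 1.19944
PLN→ILS→CHF→PLN: 0.8246 × 0.2963 × 4.634 = 1.13222
CHF→NZD→ILS→CHF: 1.74 × 2.133 × 0.2963 = 1.09969
CHF→ILS→THB→NZD→CHF: 3.468 × 11.1 × 0.05066 × 0.5497 = 1.07200
PLN→THB→NZD→CHF→PLN: 8.122 × 0.05066 × 0.5497 × 4.634 = 1.04812
PLN→ILS→NZD→CHF→PLN: 0.8246 × 0.4903 × 0.5497 × 4.634 = 1.02988
CHF→ILS→NZD→CHF: 3.468 × 0.4903 × 0.5497 = 0.93469
Maximum is ILS→THB→NZD→ILS at 1.1994; arbitrage exists.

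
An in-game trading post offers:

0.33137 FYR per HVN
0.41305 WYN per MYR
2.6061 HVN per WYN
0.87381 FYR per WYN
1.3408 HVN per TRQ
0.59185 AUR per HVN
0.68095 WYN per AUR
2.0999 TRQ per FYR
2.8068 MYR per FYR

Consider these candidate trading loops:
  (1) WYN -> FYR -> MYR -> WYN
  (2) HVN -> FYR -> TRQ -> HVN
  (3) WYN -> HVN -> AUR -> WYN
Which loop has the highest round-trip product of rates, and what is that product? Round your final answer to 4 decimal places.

1.0503

(1) 0.87381 × 2.8068 × 0.41305 = 1.01305
(2) 0.33137 × 2.0999 × 1.3408 = 0.93299
(3) 2.6061 × 0.59185 × 0.68095 = 1.05031
Highest is cycle (3) at 1.0503 (>1, arbitrage).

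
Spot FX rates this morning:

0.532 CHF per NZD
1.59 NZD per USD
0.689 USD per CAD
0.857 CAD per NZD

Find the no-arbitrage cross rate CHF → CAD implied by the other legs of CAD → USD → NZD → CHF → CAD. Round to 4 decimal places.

Known legs of the cycle: 0.689 × 1.59 × 0.532 = 0.58281132
For no arbitrage the full-cycle product must be 1, so the missing rate is 1 / 0.58281132 ≈ 1.715821.

1.7158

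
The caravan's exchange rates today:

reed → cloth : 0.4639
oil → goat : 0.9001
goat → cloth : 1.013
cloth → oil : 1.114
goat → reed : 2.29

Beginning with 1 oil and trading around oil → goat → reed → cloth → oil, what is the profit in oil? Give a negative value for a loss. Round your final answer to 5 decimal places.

1 oil × 0.9001 = 0.9001 goat
0.9001 goat × 2.29 = 2.061229 reed
2.061229 reed × 0.4639 = 0.9562041331 cloth
0.9562041331 cloth × 1.114 = 1.0652114042734 oil
Net change: 1.0652114042734 − 1 = 0.0652114042734 oil

0.06521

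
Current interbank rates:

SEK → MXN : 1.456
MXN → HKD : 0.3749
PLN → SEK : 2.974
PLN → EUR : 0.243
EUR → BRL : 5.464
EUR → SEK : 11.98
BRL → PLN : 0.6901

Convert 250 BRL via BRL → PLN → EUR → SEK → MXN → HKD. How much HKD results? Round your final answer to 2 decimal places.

250 BRL × 0.6901 = 172.525 PLN
172.525 PLN × 0.243 = 41.923575 EUR
41.923575 EUR × 11.98 = 502.2444285 SEK
502.2444285 SEK × 1.456 = 731.267887896 MXN
731.267887896 MXN × 0.3749 = 274.1523311722104 HKD

274.15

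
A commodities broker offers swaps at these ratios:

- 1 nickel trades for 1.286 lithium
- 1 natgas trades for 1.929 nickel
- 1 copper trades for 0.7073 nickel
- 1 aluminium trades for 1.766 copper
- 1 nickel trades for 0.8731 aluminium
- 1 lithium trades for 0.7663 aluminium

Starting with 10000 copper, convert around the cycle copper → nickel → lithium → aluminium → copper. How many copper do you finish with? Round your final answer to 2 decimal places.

12309.32

10000 copper × 0.7073 = 7073 nickel
7073 nickel × 1.286 = 9095.878 lithium
9095.878 lithium × 0.7663 = 6970.1713114 aluminium
6970.1713114 aluminium × 1.766 = 12309.3225359324 copper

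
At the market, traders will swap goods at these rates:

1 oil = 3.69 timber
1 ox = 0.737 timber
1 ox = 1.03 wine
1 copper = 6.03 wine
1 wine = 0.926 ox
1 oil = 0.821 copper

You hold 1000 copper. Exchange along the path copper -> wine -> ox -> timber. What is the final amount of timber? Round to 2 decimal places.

4115.25

1000 copper × 6.03 = 6030 wine
6030 wine × 0.926 = 5583.78 ox
5583.78 ox × 0.737 = 4115.24586 timber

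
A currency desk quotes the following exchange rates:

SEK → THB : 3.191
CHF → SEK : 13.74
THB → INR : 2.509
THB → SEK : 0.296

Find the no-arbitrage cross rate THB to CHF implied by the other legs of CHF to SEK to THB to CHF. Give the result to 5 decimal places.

0.02281

Known legs of the cycle: 13.74 × 3.191 = 43.84434
For no arbitrage the full-cycle product must be 1, so the missing rate is 1 / 43.84434 ≈ 0.0228080.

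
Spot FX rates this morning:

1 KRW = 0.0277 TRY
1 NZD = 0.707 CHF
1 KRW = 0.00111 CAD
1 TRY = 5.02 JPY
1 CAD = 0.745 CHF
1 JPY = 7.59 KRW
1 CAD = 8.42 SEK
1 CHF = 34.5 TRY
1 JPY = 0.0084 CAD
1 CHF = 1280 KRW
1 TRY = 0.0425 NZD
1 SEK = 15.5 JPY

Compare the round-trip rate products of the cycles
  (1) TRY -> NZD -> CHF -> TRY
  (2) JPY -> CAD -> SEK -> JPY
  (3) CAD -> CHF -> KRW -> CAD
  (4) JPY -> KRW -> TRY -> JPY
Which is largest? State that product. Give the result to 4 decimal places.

1.0963

(1) 0.0425 × 0.707 × 34.5 = 1.03664
(2) 0.0084 × 8.42 × 15.5 = 1.09628
(3) 0.745 × 1280 × 0.00111 = 1.05850
(4) 7.59 × 0.0277 × 5.02 = 1.05542
Highest is cycle (2) at 1.0963 (>1, arbitrage).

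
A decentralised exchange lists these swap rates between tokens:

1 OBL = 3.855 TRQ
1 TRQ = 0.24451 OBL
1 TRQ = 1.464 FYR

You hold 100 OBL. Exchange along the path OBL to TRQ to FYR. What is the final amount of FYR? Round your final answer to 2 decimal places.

100 OBL × 3.855 = 385.5 TRQ
385.5 TRQ × 1.464 = 564.372 FYR

564.37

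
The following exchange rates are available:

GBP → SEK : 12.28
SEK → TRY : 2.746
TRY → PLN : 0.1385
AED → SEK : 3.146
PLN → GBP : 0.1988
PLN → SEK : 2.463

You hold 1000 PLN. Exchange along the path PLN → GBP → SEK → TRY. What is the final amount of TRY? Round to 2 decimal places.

1000 PLN × 0.1988 = 198.8 GBP
198.8 GBP × 12.28 = 2441.264 SEK
2441.264 SEK × 2.746 = 6703.710944 TRY

6703.71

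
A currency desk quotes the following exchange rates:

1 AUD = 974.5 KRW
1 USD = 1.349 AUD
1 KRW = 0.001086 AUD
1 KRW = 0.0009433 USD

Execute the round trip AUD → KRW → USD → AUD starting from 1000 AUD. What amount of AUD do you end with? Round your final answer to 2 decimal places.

1240.06

1000 AUD × 974.5 = 974500 KRW
974500 KRW × 0.0009433 = 919.24585 USD
919.24585 USD × 1.349 = 1240.06265165 AUD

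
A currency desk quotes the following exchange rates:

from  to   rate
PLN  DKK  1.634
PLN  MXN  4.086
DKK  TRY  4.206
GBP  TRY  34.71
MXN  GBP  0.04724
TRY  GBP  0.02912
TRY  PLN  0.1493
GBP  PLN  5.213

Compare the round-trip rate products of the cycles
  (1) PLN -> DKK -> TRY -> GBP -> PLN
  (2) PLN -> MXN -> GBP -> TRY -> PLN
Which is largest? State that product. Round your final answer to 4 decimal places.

(1) 1.634 × 4.206 × 0.02912 × 5.213 = 1.04328
(2) 4.086 × 0.04724 × 34.71 × 0.1493 = 1.00028
Highest is cycle (1) at 1.0433 (>1, arbitrage).

1.0433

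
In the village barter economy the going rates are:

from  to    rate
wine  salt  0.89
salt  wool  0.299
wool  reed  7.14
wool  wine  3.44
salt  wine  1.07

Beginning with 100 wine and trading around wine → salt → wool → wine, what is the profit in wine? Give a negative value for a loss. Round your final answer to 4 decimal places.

100 wine × 0.89 = 89 salt
89 salt × 0.299 = 26.611 wool
26.611 wool × 3.44 = 91.54184 wine
Net change: 91.54184 − 100 = -8.45816 wine

-8.4582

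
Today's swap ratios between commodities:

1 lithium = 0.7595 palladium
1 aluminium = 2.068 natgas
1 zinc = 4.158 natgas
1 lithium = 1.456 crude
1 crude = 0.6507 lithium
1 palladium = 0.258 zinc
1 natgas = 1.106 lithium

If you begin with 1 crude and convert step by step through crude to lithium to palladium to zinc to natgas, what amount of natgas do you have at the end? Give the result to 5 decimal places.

0.53017

1 crude × 0.6507 = 0.6507 lithium
0.6507 lithium × 0.7595 = 0.49420665 palladium
0.49420665 palladium × 0.258 = 0.1275053157 zinc
0.1275053157 zinc × 4.158 = 0.5301671026806 natgas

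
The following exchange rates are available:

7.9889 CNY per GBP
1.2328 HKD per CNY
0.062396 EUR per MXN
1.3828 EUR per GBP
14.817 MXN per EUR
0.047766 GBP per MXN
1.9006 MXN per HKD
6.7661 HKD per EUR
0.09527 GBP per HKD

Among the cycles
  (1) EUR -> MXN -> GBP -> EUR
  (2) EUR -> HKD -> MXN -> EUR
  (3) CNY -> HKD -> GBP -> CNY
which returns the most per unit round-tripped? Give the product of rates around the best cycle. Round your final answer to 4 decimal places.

(1) 14.817 × 0.047766 × 1.3828 = 0.97868
(2) 6.7661 × 1.9006 × 0.062396 = 0.80239
(3) 1.2328 × 0.09527 × 7.9889 = 0.93829
Highest is cycle (1) at 0.9787 (≤1, no arbitrage).

0.9787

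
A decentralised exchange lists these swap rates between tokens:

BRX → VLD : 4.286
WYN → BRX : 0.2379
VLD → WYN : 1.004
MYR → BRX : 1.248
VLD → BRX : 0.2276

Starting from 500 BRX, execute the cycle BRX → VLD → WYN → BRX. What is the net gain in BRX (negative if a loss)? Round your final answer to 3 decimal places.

500 BRX × 4.286 = 2143 VLD
2143 VLD × 1.004 = 2151.572 WYN
2151.572 WYN × 0.2379 = 511.8589788 BRX
Net change: 511.8589788 − 500 = 11.8589788 BRX

11.859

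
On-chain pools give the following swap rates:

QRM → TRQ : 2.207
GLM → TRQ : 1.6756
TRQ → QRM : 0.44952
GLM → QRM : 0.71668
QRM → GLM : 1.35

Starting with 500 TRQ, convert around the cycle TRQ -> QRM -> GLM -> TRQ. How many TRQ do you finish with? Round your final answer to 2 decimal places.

500 TRQ × 0.44952 = 224.76 QRM
224.76 QRM × 1.35 = 303.426 GLM
303.426 GLM × 1.6756 = 508.4206056 TRQ

508.42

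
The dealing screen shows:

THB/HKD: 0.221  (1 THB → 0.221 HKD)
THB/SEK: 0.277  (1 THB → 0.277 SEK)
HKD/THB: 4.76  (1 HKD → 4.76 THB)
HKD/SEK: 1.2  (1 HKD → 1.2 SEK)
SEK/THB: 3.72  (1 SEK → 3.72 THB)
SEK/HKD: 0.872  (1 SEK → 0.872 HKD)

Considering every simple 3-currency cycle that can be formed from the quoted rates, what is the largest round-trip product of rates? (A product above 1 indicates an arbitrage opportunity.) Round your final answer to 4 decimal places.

1.1497

SEK→HKD→THB→SEK: 0.872 × 4.76 × 0.277 = 1.14975
SEK→THB→HKD→SEK: 3.72 × 0.221 × 1.2 = 0.98654
Maximum is SEK→HKD→THB→SEK at 1.1497; arbitrage exists.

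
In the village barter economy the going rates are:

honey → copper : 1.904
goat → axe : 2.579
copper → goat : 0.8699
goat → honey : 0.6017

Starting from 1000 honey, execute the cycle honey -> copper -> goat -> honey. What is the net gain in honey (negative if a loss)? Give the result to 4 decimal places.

1000 honey × 1.904 = 1904 copper
1904 copper × 0.8699 = 1656.2896 goat
1656.2896 goat × 0.6017 = 996.58945232 honey
Net change: 996.58945232 − 1000 = -3.41054768 honey

-3.4105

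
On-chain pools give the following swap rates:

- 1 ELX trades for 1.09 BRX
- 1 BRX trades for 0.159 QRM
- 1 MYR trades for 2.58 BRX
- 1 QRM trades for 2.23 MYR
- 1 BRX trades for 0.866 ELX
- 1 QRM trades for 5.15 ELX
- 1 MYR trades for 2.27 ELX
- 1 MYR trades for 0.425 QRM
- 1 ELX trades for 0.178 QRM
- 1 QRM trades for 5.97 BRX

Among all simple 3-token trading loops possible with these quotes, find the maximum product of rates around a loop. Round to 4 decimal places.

ELX→QRM→BRX→ELX: 0.178 × 5.97 × 0.866 = 0.92026
MYR→BRX→QRM→MYR: 2.58 × 0.159 × 2.23 = 0.91479
ELX→QRM→MYR→ELX: 0.178 × 2.23 × 2.27 = 0.90105
ELX→BRX→QRM→ELX: 1.09 × 0.159 × 5.15 = 0.89255
Maximum is ELX→QRM→BRX→ELX at 0.9203; no arbitrage — every cycle loses value.

0.9203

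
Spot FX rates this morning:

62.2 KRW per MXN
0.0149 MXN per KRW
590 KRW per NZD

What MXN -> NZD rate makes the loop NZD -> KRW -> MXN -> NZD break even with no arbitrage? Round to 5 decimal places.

0.11375

Known legs of the cycle: 590 × 0.0149 = 8.791
For no arbitrage the full-cycle product must be 1, so the missing rate is 1 / 8.791 ≈ 0.1137527.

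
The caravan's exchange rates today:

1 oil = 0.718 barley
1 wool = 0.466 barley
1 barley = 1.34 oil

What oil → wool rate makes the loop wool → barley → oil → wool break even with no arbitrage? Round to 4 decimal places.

1.6014

Known legs of the cycle: 0.466 × 1.34 = 0.62444
For no arbitrage the full-cycle product must be 1, so the missing rate is 1 / 0.62444 ≈ 1.601435.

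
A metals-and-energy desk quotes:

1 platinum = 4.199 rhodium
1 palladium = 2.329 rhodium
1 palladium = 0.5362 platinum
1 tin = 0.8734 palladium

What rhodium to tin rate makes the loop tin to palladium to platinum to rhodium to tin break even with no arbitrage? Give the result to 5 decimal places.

0.50853

Known legs of the cycle: 0.8734 × 0.5362 × 4.199 = 1.96646341892
For no arbitrage the full-cycle product must be 1, so the missing rate is 1 / 1.96646341892 ≈ 0.5085271.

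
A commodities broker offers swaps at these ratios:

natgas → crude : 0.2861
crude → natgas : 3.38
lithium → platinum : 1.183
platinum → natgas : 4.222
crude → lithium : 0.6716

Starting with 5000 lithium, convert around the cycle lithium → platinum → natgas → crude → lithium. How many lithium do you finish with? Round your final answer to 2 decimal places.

4798.46

5000 lithium × 1.183 = 5915 platinum
5915 platinum × 4.222 = 24973.13 natgas
24973.13 natgas × 0.2861 = 7144.812493 crude
7144.812493 crude × 0.6716 = 4798.4560702988 lithium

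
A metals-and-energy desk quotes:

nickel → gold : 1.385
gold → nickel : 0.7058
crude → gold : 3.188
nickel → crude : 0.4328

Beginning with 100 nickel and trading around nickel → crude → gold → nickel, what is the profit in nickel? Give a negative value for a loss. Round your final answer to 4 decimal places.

-2.6161

100 nickel × 0.4328 = 43.28 crude
43.28 crude × 3.188 = 137.97664 gold
137.97664 gold × 0.7058 = 97.383912512 nickel
Net change: 97.383912512 − 100 = -2.616087488 nickel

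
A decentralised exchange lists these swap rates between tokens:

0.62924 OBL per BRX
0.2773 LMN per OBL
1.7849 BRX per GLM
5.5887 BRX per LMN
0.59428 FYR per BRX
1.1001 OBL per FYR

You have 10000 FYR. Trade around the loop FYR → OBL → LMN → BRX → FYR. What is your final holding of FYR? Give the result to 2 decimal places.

10131.74

10000 FYR × 1.1001 = 11001 OBL
11001 OBL × 0.2773 = 3050.5773 LMN
3050.5773 LMN × 5.5887 = 17048.76135651 BRX
17048.76135651 BRX × 0.59428 = 10131.7378989467628 FYR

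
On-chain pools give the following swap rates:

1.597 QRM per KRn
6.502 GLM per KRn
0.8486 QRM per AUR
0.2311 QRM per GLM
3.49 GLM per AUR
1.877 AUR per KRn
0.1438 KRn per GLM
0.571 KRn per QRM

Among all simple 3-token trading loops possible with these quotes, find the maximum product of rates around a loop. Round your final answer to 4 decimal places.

AUR→GLM→KRn→AUR: 3.49 × 0.1438 × 1.877 = 0.94199
AUR→QRM→KRn→AUR: 0.8486 × 0.571 × 1.877 = 0.90950
GLM→QRM→KRn→GLM: 0.2311 × 0.571 × 6.502 = 0.85799
Maximum is AUR→GLM→KRn→AUR at 0.9420; no arbitrage — every cycle loses value.

0.9420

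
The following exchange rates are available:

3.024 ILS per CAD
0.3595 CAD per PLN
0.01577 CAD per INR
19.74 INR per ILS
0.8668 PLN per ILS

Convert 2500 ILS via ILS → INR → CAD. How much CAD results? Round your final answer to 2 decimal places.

2500 ILS × 19.74 = 49350 INR
49350 INR × 0.01577 = 778.2495 CAD

778.25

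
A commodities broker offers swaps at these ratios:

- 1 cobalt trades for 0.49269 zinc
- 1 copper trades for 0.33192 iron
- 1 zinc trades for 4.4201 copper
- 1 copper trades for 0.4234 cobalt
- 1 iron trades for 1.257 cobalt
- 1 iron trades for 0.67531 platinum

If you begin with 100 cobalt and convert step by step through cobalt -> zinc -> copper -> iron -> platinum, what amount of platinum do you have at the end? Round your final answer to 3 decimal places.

100 cobalt × 0.49269 = 49.269 zinc
49.269 zinc × 4.4201 = 217.7739069 copper
217.7739069 copper × 0.33192 = 72.283515178248 iron
72.283515178248 iron × 0.67531 = 48.81378063502265688 platinum

48.814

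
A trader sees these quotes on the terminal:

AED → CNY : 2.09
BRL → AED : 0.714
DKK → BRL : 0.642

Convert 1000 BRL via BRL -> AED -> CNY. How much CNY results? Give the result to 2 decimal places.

1492.26

1000 BRL × 0.714 = 714 AED
714 AED × 2.09 = 1492.26 CNY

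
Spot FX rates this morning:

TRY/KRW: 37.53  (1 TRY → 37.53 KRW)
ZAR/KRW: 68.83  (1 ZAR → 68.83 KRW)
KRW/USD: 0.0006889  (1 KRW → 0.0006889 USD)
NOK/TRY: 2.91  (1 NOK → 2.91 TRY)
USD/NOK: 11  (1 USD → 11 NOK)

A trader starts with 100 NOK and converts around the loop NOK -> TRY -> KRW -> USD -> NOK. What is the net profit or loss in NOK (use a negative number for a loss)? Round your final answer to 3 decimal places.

100 NOK × 2.91 = 291 TRY
291 TRY × 37.53 = 10921.23 KRW
10921.23 KRW × 0.0006889 = 7.523635347 USD
7.523635347 USD × 11 = 82.759988817 NOK
Net change: 82.759988817 − 100 = -17.240011183 NOK

-17.240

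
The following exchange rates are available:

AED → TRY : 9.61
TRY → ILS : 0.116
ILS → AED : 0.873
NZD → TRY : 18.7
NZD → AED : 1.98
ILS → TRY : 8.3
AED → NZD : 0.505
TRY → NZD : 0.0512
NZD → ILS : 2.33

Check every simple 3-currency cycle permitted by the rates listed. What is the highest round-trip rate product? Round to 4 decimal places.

ILS→AED→NZD→ILS: 0.873 × 0.505 × 2.33 = 1.02722
ILS→TRY→NZD→ILS: 8.3 × 0.0512 × 2.33 = 0.99016
NZD→AED→TRY→NZD: 1.98 × 9.61 × 0.0512 = 0.97422
ILS→AED→TRY→ILS: 0.873 × 9.61 × 0.116 = 0.97319
Maximum is ILS→AED→NZD→ILS at 1.0272; arbitrage exists.

1.0272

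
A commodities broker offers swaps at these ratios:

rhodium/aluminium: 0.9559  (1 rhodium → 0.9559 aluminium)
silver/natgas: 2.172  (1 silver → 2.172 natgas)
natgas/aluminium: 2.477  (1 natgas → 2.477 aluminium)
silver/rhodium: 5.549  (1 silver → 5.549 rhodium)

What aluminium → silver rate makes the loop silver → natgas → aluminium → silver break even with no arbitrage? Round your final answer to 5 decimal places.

Known legs of the cycle: 2.172 × 2.477 = 5.380044
For no arbitrage the full-cycle product must be 1, so the missing rate is 1 / 5.380044 ≈ 0.1858721.

0.18587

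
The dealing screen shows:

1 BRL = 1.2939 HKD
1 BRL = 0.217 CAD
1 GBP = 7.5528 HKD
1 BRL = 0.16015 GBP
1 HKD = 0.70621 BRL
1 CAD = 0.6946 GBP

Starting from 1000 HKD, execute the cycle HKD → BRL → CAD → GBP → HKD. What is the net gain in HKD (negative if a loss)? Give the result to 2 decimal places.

1000 HKD × 0.70621 = 706.21 BRL
706.21 BRL × 0.217 = 153.24757 CAD
153.24757 CAD × 0.6946 = 106.445762122 GBP
106.445762122 GBP × 7.5528 = 803.9635521550416 HKD
Net change: 803.9635521550416 − 1000 = -196.0364478449584 HKD

-196.04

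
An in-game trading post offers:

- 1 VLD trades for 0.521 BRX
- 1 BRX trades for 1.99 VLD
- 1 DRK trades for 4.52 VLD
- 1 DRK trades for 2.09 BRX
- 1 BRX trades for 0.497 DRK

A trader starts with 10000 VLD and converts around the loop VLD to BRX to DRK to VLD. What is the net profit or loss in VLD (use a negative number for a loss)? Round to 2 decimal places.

10000 VLD × 0.521 = 5210 BRX
5210 BRX × 0.497 = 2589.37 DRK
2589.37 DRK × 4.52 = 11703.9524 VLD
Net change: 11703.9524 − 10000 = 1703.9524 VLD

1703.95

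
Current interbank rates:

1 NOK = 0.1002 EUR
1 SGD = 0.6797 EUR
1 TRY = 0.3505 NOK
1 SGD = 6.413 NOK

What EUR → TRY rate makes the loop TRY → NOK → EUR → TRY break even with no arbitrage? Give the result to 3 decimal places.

Known legs of the cycle: 0.3505 × 0.1002 = 0.0351201
For no arbitrage the full-cycle product must be 1, so the missing rate is 1 / 0.0351201 ≈ 28.47372.

28.474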